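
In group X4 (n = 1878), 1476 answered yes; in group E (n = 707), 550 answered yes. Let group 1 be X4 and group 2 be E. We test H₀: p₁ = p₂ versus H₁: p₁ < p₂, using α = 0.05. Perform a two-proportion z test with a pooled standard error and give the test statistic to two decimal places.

z = 0.44

p̂₁ = 1476/1878 ≈ 0.7859, p̂₂ = 550/707 ≈ 0.7779.
Pooled p̂ = (1476+550)/(1878+707) = 2026/2585 = 0.7838.
SE = √(p̂(1−p̂)(1/n₁+1/n₂)) = √(0.7838·0.2162·0.00194691) = √(0.000329971) = 0.0182.
z = (0.7859 − 0.7779)/0.0182 = 0.0080/0.0182 = 0.44.
p-value = P(Z < 0.441) ≈ 0.6703; since p > α = 0.05, fail to reject H₀.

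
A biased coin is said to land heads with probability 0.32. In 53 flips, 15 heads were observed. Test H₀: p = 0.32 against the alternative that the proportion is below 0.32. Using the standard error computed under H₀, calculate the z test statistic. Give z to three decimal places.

z = -0.577

p̂ = 15/53 ≈ 0.28302.
Under H₀, SE = √(0.32·0.68/53) = √(0.00410566) = 0.06408.
z = (0.28302 − 0.32)/0.06408 = -0.03698/0.06408 = -0.577.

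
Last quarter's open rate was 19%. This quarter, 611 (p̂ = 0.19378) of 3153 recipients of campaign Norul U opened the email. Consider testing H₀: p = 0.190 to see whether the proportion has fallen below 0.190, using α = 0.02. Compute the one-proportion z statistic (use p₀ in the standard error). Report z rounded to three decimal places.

z = 0.542

p̂ = 611/3153 ≈ 0.193784.
Under H₀, SE = √(0.19·0.81/3153) = √(4.88107e-05) = 0.006986.
z = (0.193784 − 0.19)/0.006986 = 0.003784/0.006986 = 0.542.
p-value = P(Z < 0.542) ≈ 0.7059; since p > α = 0.02, fail to reject H₀.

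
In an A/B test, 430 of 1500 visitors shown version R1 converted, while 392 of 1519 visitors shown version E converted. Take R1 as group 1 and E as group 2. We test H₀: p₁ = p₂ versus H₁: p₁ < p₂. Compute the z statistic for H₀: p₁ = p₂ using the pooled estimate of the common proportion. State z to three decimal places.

z = 1.765

p̂₁ = 430/1500 = 0.286667, p̂₂ = 392/1519 = 0.258065.
Pooled p̂ = (430+392)/(1500+1519) = 822/3019 = 0.272276.
SE = √(0.198142 × 0.00132499) = 0.016203.
z = (0.286667 − 0.258065)/0.016203 = 0.028602/0.016203 = 1.765.
p-value = P(Z < 1.765) ≈ 0.9612.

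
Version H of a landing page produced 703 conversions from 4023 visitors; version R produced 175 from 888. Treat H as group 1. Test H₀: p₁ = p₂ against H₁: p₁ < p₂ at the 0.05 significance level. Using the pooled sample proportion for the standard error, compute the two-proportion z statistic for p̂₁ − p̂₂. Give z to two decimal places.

p̂₁ = 703/4023 = 0.17475, p̂₂ = 175/888 = 0.19707.
Pooled p̂ = (703+175)/(4023+888) = 878/4911 = 0.17878.
SE = √(0.146819 × 0.0013747) = 0.01421.
z = (0.17475 − 0.19707)/0.01421 = -0.02232/0.01421 = -1.57.
p-value = P(Z < -1.572) ≈ 0.0580. With α = 0.05, fail to reject H₀.

z = -1.57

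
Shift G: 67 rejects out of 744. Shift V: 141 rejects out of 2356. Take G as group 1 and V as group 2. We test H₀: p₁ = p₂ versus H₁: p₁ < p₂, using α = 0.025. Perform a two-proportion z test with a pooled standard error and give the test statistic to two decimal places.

p̂₁ = 67/744 ≈ 0.09005, p̂₂ = 141/2356 ≈ 0.05985.
Pooled p̂ = (67+141)/(744+2356) = 208/3100 = 0.06710.
SE = √(p̂(1−p̂)(1/n₁+1/n₂)) = √(0.06710·0.93290·0.00176853) = √(0.000110701) = 0.01052.
z = (0.09005 − 0.05985)/0.01052 = 0.03020/0.01052 = 2.87.
p-value = P(Z < 2.871) ≈ 0.9980. With α = 0.025, fail to reject H₀.

z = 2.87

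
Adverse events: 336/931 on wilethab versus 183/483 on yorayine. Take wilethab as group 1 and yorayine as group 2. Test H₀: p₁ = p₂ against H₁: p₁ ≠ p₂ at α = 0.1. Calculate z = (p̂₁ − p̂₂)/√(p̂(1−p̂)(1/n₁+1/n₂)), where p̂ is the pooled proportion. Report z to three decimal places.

p̂₁ = 336/931 = 0.36090, p̂₂ = 183/483 = 0.37888.
Pooled p̂ = (336+183)/(931+483) = 519/1414 = 0.36704.
SE = √(0.232323 × 0.00314451) = 0.02703.
z = (0.36090 − 0.37888)/0.02703 = -0.01798/0.02703 = -0.665.
Two-sided p-value ≈ 2·Φ(−0.665) = 0.5059. With α = 0.1, fail to reject H₀.

z = -0.665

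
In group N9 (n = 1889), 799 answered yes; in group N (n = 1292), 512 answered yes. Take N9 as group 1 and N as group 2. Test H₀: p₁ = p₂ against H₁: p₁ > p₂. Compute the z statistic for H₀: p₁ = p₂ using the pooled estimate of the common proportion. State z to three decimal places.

p̂₁ = 799/1889 = 0.422975, p̂₂ = 512/1292 = 0.396285.
Pooled p̂ = (799+512)/(1889+1292) = 1311/3181 = 0.412135.
SE = √(0.24228 × 0.00130337) = 0.017770.
z = (0.422975 − 0.396285)/0.017770 = 0.026690/0.017770 = 1.502.

z = 1.502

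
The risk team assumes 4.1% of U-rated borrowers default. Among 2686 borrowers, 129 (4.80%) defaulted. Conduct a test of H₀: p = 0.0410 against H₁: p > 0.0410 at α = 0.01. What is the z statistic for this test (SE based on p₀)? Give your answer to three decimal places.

p̂ = 129/2686 = 0.048027.
Under H₀, SE = √(0.041·0.959/2686) = √(1.46385e-05) = 0.003826.
z = (0.048027 − 0.041)/0.003826 = 0.007027/0.003826 = 1.837.
p-value = P(Z > 1.837) ≈ 0.0331. With α = 0.01, fail to reject H₀.

z = 1.837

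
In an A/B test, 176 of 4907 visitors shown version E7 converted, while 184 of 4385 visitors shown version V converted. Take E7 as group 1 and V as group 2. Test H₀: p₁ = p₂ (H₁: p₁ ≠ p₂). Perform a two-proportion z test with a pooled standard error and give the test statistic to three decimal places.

z = -1.520

p̂₁ = 176/4907 = 0.035867, p̂₂ = 184/4385 = 0.041961.
Pooled p̂ = (176+184)/(4907+4385) = 360/9292 = 0.038743.
SE = √(0.037242 × 0.000431841) = 0.004010.
z = (0.035867 − 0.041961)/0.004010 = -0.006094/0.004010 = -1.520.
p-value = 2·P(Z > 1.520) ≈ 0.1286.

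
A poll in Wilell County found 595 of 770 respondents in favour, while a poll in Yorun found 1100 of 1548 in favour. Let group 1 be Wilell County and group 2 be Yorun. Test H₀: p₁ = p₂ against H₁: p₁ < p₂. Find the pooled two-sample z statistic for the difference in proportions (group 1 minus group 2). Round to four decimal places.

p̂₁ = 595/770 ≈ 0.772727, p̂₂ = 1100/1548 ≈ 0.710594.
Pooled p̂ = (595+1100)/(770+1548) = 1695/2318 = 0.731234.
SE = √(p̂(1−p̂)(1/n₁+1/n₂)) = √(0.731234·0.268766·0.0019447) = √(0.000382193) = 0.019550.
z = (0.772727 − 0.710594)/0.019550 = 0.062133/0.019550 = 3.1782.
p-value = P(Z < 3.178) ≈ 0.9993.

z = 3.1782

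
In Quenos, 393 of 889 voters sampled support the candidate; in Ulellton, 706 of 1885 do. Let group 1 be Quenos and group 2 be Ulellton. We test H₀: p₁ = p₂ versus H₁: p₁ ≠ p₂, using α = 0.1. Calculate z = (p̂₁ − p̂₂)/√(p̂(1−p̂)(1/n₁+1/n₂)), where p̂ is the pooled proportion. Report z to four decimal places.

p̂₁ = 393/889 = 0.442070, p̂₂ = 706/1885 = 0.374536.
Pooled p̂ = (393+706)/(889+1885) = 1099/2774 = 0.396179.
SE = √(0.239221 × 0.00165536) = 0.019900.
z = (0.442070 − 0.374536)/0.019900 = 0.067534/0.019900 = 3.3937.
p-value = 2·P(Z > 3.394) ≈ 0.0007. With α = 0.1, reject H₀.

z = 3.3937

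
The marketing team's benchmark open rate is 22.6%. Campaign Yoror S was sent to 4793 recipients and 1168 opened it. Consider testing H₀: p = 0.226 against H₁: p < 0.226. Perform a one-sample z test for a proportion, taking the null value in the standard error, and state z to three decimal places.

z = 2.928

p̂ = 1168/4793 ≈ 0.243689.
Standard error under H₀: √(0.226×0.774/4793) = 0.006041.
z = (0.243689 − 0.226)/0.006041 = 0.017689/0.006041 = 2.928.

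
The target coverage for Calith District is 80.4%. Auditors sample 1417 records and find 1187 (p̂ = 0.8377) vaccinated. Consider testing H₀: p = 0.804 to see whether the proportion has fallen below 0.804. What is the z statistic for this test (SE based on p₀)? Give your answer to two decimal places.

p̂ = 1187/1417 ≈ 0.83769.
Under H₀, SE = √(0.804·0.196/1417) = √(0.00011121) = 0.01055.
z = (0.83769 − 0.804)/0.01055 = 0.03369/0.01055 = 3.19.

z = 3.19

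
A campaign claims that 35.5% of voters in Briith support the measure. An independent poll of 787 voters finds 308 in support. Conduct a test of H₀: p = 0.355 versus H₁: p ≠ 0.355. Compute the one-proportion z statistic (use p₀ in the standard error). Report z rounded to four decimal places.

p̂ = 308/787 = 0.3913596.
Under H₀, SE = √(0.355·0.645/787) = √(0.000290947) = 0.0170572.
z = (0.3913596 − 0.355)/0.0170572 = 0.0363596/0.0170572 = 2.1316.

z = 2.1316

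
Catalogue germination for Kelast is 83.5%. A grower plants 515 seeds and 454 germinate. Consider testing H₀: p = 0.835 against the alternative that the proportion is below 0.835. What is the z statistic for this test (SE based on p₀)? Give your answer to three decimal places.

z = 2.846

p̂ = 454/515 = 0.881553.
Under H₀, SE = √(0.835·0.165/515) = √(0.000267524) = 0.016356.
z = (0.881553 − 0.835)/0.016356 = 0.046553/0.016356 = 2.846.
p-value = P(Z < 2.846) ≈ 0.9978.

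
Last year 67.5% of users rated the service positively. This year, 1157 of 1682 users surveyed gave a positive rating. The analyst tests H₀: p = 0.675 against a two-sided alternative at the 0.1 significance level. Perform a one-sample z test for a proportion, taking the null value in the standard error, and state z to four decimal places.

z = 1.1271

p̂ = 1157/1682 ≈ 0.687872.
SE = √(p₀(1−p₀)/n) = √(0.21937/1682) = 0.011420.
z = (0.687872 − 0.675)/0.011420 = 0.012872/0.011420 = 1.1271.
Two-sided p-value ≈ 2·Φ(−1.127) = 0.2597. With α = 0.1, fail to reject H₀.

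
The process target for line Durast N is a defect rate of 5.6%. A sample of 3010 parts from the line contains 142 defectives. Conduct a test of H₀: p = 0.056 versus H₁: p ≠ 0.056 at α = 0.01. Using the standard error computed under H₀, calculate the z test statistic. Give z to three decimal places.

z = -2.106

p̂ = 142/3010 = 0.0471761.
Standard error under H₀: √(0.056×0.944/3010) = 0.0041908.
z = (0.0471761 − 0.056)/0.0041908 = -0.0088239/0.0041908 = -2.106.
p-value = 2·P(Z > 2.106) ≈ 0.0352, so at α = 0.01 we fail to reject H₀.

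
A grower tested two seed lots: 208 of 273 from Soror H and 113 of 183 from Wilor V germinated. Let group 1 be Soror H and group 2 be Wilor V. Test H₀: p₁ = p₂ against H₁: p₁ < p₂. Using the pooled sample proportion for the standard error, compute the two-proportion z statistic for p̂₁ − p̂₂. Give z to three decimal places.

z = 3.311

p̂₁ = 208/273 = 0.76190, p̂₂ = 113/183 = 0.61749.
Pooled p̂ = (208+113)/(273+183) = 321/456 = 0.70395.
SE = √(0.208405 × 0.00912748) = 0.04361.
z = (0.76190 − 0.61749)/0.04361 = 0.14441/0.04361 = 3.311.
p-value = P(Z < 3.311) ≈ 0.9995.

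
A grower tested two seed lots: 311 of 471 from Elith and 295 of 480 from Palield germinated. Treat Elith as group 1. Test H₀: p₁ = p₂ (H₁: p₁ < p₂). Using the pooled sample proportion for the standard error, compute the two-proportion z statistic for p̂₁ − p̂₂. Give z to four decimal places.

p̂₁ = 311/471 = 0.660297, p̂₂ = 295/480 = 0.614583.
Pooled p̂ = (311+295)/(471+480) = 606/951 = 0.637224.
SE = √(p̂(1−p̂)(1/n₁+1/n₂)) = √(0.637224·0.362776·0.00420648) = √(0.000972409) = 0.031183.
z = (0.660297 − 0.614583)/0.031183 = 0.045714/0.031183 = 1.4660.

z = 1.4660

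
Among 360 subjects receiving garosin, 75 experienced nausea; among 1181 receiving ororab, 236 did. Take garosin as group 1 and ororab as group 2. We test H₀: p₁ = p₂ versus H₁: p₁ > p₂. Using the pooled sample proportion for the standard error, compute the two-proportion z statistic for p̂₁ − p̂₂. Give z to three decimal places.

z = 0.352

p̂₁ = 75/360 ≈ 0.20833, p̂₂ = 236/1181 ≈ 0.19983.
Pooled p̂ = (75+236)/(360+1181) = 311/1541 = 0.20182.
SE = √(0.161087 × 0.00362452) = 0.02416.
z = (0.20833 − 0.19983)/0.02416 = 0.00850/0.02416 = 0.352.
p-value = P(Z > 0.352) ≈ 0.3625.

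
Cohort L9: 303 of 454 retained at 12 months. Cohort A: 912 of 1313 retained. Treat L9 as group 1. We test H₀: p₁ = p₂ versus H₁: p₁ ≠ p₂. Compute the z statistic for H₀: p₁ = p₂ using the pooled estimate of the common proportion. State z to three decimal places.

p̂₁ = 303/454 = 0.66740, p̂₂ = 912/1313 = 0.69459.
Pooled p̂ = (303+912)/(454+1313) = 1215/1767 = 0.68761.
SE = √(p̂(1−p̂)(1/n₁+1/n₂)) = √(0.68761·0.31239·0.00296426) = √(0.000636734) = 0.02523.
z = (0.66740 − 0.69459)/0.02523 = -0.02719/0.02523 = -1.078.

z = -1.078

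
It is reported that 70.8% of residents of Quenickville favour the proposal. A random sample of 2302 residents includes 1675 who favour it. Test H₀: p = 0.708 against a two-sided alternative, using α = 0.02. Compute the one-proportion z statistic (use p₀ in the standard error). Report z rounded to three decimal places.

p̂ = 1675/2302 = 0.72763.
SE = √(p₀(1−p₀)/n) = √(0.20674/2302) = 0.00948.
z = (0.72763 − 0.708)/0.00948 = 0.01963/0.00948 = 2.071.
p-value = 2·P(Z > 2.071) ≈ 0.0383. With α = 0.02, fail to reject H₀.

z = 2.071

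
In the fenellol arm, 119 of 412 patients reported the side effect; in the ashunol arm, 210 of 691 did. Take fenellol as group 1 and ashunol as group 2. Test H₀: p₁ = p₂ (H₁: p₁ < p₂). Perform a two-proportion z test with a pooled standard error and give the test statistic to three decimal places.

z = -0.529

p̂₁ = 119/412 = 0.28883, p̂₂ = 210/691 = 0.30391.
Pooled p̂ = (119+210)/(412+691) = 329/1103 = 0.29828.
SE = √(0.209308 × 0.00387436) = 0.02848.
z = (0.28883 − 0.30391)/0.02848 = -0.01508/0.02848 = -0.529.
p-value = P(Z < -0.529) ≈ 0.2983.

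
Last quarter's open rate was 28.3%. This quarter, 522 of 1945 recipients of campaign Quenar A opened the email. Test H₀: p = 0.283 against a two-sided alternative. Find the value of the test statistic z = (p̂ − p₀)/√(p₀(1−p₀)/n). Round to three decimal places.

z = -1.431

p̂ = 522/1945 = 0.268380.
SE = √(p₀(1−p₀)/n) = √(0.20291/1945) = 0.010214.
z = (0.268380 − 0.283)/0.010214 = -0.014620/0.010214 = -1.431.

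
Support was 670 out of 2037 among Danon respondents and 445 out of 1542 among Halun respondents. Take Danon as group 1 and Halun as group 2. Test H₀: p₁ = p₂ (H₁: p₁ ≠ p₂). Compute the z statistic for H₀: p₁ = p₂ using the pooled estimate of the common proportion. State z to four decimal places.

p̂₁ = 670/2037 = 0.328915, p̂₂ = 445/1542 = 0.288586.
Pooled p̂ = (670+445)/(2037+1542) = 1115/3579 = 0.311540.
SE = √(p̂(1−p̂)(1/n₁+1/n₂)) = √(0.311540·0.688460·0.00113943) = √(0.000244387) = 0.015633.
z = (0.328915 − 0.288586)/0.015633 = 0.040329/0.015633 = 2.5797.

z = 2.5797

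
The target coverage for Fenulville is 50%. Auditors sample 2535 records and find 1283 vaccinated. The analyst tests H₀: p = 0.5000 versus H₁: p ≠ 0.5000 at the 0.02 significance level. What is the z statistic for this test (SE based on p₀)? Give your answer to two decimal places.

p̂ = 1283/2535 = 0.5061.
Under H₀, SE = √(0.5·0.5/2535) = √(9.86193e-05) = 0.0099.
z = (0.5061 − 0.5)/0.0099 = 0.0061/0.0099 = 0.62.
Two-sided p-value ≈ 2·Φ(−0.616) = 0.5381; since p > α = 0.02, fail to reject H₀.

z = 0.62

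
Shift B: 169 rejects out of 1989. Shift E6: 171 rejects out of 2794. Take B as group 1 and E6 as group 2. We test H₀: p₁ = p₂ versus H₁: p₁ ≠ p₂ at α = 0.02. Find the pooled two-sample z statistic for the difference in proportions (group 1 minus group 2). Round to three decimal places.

p̂₁ = 169/1989 ≈ 0.084967, p̂₂ = 171/2794 ≈ 0.061203.
Pooled p̂ = (169+171)/(1989+2794) = 340/4783 = 0.071085.
SE = √(0.066032 × 0.000860675) = 0.007539.
z = (0.084967 − 0.061203)/0.007539 = 0.023764/0.007539 = 3.152.
p-value = 2·P(Z > 3.152) ≈ 0.0016; since p < α = 0.02, reject H₀.

z = 3.152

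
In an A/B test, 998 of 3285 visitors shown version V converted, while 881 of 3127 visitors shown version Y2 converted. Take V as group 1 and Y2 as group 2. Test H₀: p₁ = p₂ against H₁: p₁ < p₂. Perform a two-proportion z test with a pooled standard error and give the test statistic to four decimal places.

z = 1.9404

p̂₁ = 998/3285 = 0.3038052, p̂₂ = 881/3127 = 0.2817397.
Pooled p̂ = (998+881)/(3285+3127) = 1879/6412 = 0.2930443.
SE = √(p̂(1−p̂)(1/n₁+1/n₂)) = √(0.2930443·0.7069557·0.000624209) = √(0.000129317) = 0.0113718.
z = (0.3038052 − 0.2817397)/0.0113718 = 0.0220655/0.0113718 = 1.9404.
p-value = P(Z < 1.940) ≈ 0.9738.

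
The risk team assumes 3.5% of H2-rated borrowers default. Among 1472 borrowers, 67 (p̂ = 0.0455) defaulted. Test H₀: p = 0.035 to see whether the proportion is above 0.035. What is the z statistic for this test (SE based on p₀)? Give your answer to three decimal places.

z = 2.195

p̂ = 67/1472 ≈ 0.045516.
Under H₀, SE = √(0.035·0.965/1472) = √(2.2945e-05) = 0.004790.
z = (0.045516 − 0.035)/0.004790 = 0.010516/0.004790 = 2.195.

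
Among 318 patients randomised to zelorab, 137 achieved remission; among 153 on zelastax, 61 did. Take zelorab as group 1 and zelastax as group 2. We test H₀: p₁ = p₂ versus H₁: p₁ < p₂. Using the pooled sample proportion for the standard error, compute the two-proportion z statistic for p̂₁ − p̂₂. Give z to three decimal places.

p̂₁ = 137/318 ≈ 0.430818, p̂₂ = 61/153 ≈ 0.398693.
Pooled p̂ = (137+61)/(318+153) = 198/471 = 0.420382.
SE = √(p̂(1−p̂)(1/n₁+1/n₂)) = √(0.420382·0.579618·0.0096806) = √(0.00235879) = 0.048567.
z = (0.430818 − 0.398693)/0.048567 = 0.032125/0.048567 = 0.661.
p-value = P(Z < 0.661) ≈ 0.7458.

z = 0.661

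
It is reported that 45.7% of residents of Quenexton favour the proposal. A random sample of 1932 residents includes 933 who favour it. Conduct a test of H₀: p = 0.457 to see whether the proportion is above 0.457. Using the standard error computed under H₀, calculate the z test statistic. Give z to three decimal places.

p̂ = 933/1932 ≈ 0.482919.
Under H₀, SE = √(0.457·0.543/1932) = √(0.000128443) = 0.011333.
z = (0.482919 − 0.457)/0.011333 = 0.025919/0.011333 = 2.287.

z = 2.287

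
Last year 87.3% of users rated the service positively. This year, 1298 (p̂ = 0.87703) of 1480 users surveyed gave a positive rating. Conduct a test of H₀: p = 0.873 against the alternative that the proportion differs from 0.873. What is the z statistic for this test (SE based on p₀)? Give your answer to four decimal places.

z = 0.4653

p̂ = 1298/1480 = 0.877027.
SE = √(p₀(1−p₀)/n) = √(0.11087/1480) = 0.008655.
z = (0.877027 − 0.873)/0.008655 = 0.004027/0.008655 = 0.4653.
Two-sided p-value ≈ 2·Φ(−0.465) = 0.6417.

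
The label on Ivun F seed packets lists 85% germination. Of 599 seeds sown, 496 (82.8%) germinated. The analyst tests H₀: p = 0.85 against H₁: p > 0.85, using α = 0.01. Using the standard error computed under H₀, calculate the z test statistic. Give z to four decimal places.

z = -1.5047

p̂ = 496/599 = 0.828047.
Standard error under H₀: √(0.85×0.15/599) = 0.014590.
z = (0.828047 − 0.85)/0.014590 = -0.021953/0.014590 = -1.5047.
p-value = P(Z > -1.505) ≈ 0.9338; since p > α = 0.01, fail to reject H₀.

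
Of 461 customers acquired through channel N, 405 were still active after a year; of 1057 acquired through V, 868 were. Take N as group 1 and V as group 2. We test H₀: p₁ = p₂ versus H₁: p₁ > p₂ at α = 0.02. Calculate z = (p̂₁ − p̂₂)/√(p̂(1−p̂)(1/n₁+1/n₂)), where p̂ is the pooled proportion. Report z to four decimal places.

p̂₁ = 405/461 = 0.878525, p̂₂ = 868/1057 = 0.821192.
Pooled p̂ = (405+868)/(461+1057) = 1273/1518 = 0.838603.
SE = √(0.135348 × 0.00311527) = 0.020534.
z = (0.878525 − 0.821192)/0.020534 = 0.057333/0.020534 = 2.7921.
p-value = P(Z > 2.792) ≈ 0.0026; since p < α = 0.02, reject H₀.

z = 2.7921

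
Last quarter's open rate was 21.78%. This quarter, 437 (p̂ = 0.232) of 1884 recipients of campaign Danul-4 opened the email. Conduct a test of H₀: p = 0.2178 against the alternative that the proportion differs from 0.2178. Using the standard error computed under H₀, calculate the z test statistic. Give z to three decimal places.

p̂ = 437/1884 ≈ 0.23195.
Standard error under H₀: √(0.2178×0.7822/1884) = 0.00951.
z = (0.23195 − 0.2178)/0.00951 = 0.01415/0.00951 = 1.488.
Two-sided p-value ≈ 2·Φ(−1.488) = 0.1367.

z = 1.488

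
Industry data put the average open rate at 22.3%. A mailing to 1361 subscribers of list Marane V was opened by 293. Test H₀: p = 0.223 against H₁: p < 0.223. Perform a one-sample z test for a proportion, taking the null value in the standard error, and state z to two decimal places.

p̂ = 293/1361 = 0.2153.
Standard error under H₀: √(0.223×0.777/1361) = 0.0113.
z = (0.2153 − 0.223)/0.0113 = -0.0077/0.0113 = -0.68.

z = -0.68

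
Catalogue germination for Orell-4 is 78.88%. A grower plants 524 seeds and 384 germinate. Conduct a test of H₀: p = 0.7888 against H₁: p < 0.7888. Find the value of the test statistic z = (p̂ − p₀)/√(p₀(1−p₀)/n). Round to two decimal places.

z = -3.14

p̂ = 384/524 ≈ 0.73282.
Standard error under H₀: √(0.7888×0.2112/524) = 0.01783.
z = (0.73282 − 0.7888)/0.01783 = -0.05598/0.01783 = -3.14.
p-value = P(Z < -3.139) ≈ 0.0008.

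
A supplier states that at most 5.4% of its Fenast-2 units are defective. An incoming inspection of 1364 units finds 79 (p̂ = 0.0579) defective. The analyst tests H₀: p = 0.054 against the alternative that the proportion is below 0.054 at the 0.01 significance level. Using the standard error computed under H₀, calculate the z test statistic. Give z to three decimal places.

z = 0.640

p̂ = 79/1364 = 0.057918.
SE = √(p₀(1−p₀)/n) = √(0.051084/1364) = 0.006120.
z = (0.057918 − 0.054)/0.006120 = 0.003918/0.006120 = 0.640.
p-value = P(Z < 0.640) ≈ 0.7390. With α = 0.01, fail to reject H₀.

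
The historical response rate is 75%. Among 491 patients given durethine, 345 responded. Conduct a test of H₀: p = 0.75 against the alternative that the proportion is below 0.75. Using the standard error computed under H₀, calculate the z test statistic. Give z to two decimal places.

p̂ = 345/491 ≈ 0.70265.
SE = √(p₀(1−p₀)/n) = √(0.1875/491) = 0.01954.
z = (0.70265 − 0.75)/0.01954 = -0.04735/0.01954 = -2.42.

z = -2.42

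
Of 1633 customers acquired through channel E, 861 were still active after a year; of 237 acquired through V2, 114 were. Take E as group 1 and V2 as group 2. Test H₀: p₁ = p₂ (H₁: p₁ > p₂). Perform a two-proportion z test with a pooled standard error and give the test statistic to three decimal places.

p̂₁ = 861/1633 = 0.52725, p̂₂ = 114/237 = 0.48101.
Pooled p̂ = (861+114)/(1633+237) = 975/1870 = 0.52139.
SE = √(0.249542 × 0.00483178) = 0.03472.
z = (0.52725 − 0.48101)/0.03472 = 0.04624/0.03472 = 1.332.
p-value = P(Z > 1.332) ≈ 0.0915.

z = 1.332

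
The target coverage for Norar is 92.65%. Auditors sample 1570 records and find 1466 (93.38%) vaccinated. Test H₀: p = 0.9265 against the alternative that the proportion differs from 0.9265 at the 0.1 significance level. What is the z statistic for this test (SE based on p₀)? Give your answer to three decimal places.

z = 1.102

p̂ = 1466/1570 = 0.93376.
Under H₀, SE = √(0.9265·0.0735/1570) = √(4.33744e-05) = 0.00659.
z = (0.93376 − 0.9265)/0.00659 = 0.00726/0.00659 = 1.102.
Two-sided p-value ≈ 2·Φ(−1.102) = 0.2704, so at α = 0.1 we fail to reject H₀.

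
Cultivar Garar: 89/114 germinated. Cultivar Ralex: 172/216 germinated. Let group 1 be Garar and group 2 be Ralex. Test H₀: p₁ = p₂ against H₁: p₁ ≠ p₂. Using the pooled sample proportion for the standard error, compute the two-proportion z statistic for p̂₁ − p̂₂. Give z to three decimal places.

z = -0.331

p̂₁ = 89/114 ≈ 0.78070, p̂₂ = 172/216 ≈ 0.79630.
Pooled p̂ = (89+172)/(114+216) = 261/330 = 0.79091.
SE = √(0.165372 × 0.0134016) = 0.04708.
z = (0.78070 − 0.79630)/0.04708 = -0.01560/0.04708 = -0.331.
p-value = 2·P(Z > 0.331) ≈ 0.7405.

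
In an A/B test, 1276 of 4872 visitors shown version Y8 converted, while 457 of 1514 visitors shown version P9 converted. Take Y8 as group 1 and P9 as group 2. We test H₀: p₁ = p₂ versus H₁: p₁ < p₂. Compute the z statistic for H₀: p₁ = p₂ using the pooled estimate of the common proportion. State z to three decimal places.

z = -3.053

p̂₁ = 1276/4872 = 0.261905, p̂₂ = 457/1514 = 0.301849.
Pooled p̂ = (1276+457)/(4872+1514) = 1733/6386 = 0.271375.
SE = √(0.197731 × 0.000865756) = 0.013084.
z = (0.261905 − 0.301849)/0.013084 = -0.039944/0.013084 = -3.053.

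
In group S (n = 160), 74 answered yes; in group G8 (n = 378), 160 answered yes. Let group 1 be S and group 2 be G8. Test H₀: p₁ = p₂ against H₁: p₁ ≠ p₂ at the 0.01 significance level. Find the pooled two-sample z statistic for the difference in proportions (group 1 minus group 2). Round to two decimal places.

z = 0.84

p̂₁ = 74/160 ≈ 0.4625, p̂₂ = 160/378 ≈ 0.4233.
Pooled p̂ = (74+160)/(160+378) = 234/538 = 0.4349.
SE = √(0.245768 × 0.0088955) = 0.0468.
z = (0.4625 − 0.4233)/0.0468 = 0.0392/0.0468 = 0.84.
p-value = 2·P(Z > 0.839) ≈ 0.4016; since p > α = 0.01, fail to reject H₀.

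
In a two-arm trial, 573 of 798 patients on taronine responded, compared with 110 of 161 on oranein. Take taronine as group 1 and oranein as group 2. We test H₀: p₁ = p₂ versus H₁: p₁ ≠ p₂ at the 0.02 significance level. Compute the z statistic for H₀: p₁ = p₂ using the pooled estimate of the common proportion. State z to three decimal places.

p̂₁ = 573/798 ≈ 0.71805, p̂₂ = 110/161 ≈ 0.68323.
Pooled p̂ = (573+110)/(798+161) = 683/959 = 0.71220.
SE = √(0.204971 × 0.00746431) = 0.03911.
z = (0.71805 − 0.68323)/0.03911 = 0.03482/0.03911 = 0.890.
Two-sided p-value ≈ 2·Φ(−0.890) = 0.3734, so at α = 0.02 we fail to reject H₀.

z = 0.890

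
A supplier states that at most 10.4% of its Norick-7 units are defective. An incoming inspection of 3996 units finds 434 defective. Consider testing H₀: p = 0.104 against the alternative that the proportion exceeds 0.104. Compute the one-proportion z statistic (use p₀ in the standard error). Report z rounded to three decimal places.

z = 0.954

p̂ = 434/3996 ≈ 0.10861.
SE = √(p₀(1−p₀)/n) = √(0.093184/3996) = 0.00483.
z = (0.10861 − 0.104)/0.00483 = 0.00461/0.00483 = 0.954.
p-value = P(Z > 0.954) ≈ 0.1700.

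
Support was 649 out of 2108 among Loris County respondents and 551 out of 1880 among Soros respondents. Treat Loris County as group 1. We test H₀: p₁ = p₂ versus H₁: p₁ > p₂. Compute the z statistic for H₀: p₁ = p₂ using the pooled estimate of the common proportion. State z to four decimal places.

z = 1.0165

p̂₁ = 649/2108 ≈ 0.3078748, p̂₂ = 551/1880 ≈ 0.2930851.
Pooled p̂ = (649+551)/(2108+1880) = 1200/3988 = 0.3009027.
SE = √(p̂(1−p̂)(1/n₁+1/n₂)) = √(0.3009027·0.6990973·0.0010063) = √(0.000211685) = 0.0145494.
z = (0.3078748 − 0.2930851)/0.0145494 = 0.0147897/0.0145494 = 1.0165.
p-value = P(Z > 1.017) ≈ 0.1547.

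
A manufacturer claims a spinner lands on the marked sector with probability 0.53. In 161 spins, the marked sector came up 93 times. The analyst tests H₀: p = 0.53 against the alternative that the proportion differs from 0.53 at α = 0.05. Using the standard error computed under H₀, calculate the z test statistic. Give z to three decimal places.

z = 1.211

p̂ = 93/161 = 0.57764.
SE = √(p₀(1−p₀)/n) = √(0.2491/161) = 0.03933.
z = (0.57764 − 0.53)/0.03933 = 0.04764/0.03933 = 1.211.
p-value = 2·P(Z > 1.211) ≈ 0.2258, so at α = 0.05 we fail to reject H₀.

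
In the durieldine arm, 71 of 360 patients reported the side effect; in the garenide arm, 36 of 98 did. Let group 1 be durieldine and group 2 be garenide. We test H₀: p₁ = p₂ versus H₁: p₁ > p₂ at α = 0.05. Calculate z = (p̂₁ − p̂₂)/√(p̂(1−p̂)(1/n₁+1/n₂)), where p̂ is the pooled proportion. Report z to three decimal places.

p̂₁ = 71/360 ≈ 0.19722, p̂₂ = 36/98 ≈ 0.36735.
Pooled p̂ = (71+36)/(360+98) = 107/458 = 0.23362.
SE = √(0.179044 × 0.0129819) = 0.04821.
z = (0.19722 − 0.36735)/0.04821 = -0.17013/0.04821 = -3.529.
p-value = P(Z > -3.529) ≈ 0.9998, so at α = 0.05 we fail to reject H₀.

z = -3.529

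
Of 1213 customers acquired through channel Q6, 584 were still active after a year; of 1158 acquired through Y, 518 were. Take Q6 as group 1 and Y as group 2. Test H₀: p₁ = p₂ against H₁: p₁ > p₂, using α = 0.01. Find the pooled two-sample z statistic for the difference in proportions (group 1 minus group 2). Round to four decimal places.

z = 1.6655

p̂₁ = 584/1213 = 0.481451, p̂₂ = 518/1158 = 0.447323.
Pooled p̂ = (584+518)/(1213+1158) = 1102/2371 = 0.464783.
SE = √(p̂(1−p̂)(1/n₁+1/n₂)) = √(0.464783·0.535217·0.00168796) = √(0.000419897) = 0.020491.
z = (0.481451 − 0.447323)/0.020491 = 0.034128/0.020491 = 1.6655.
p-value = P(Z > 1.665) ≈ 0.0479. With α = 0.01, fail to reject H₀.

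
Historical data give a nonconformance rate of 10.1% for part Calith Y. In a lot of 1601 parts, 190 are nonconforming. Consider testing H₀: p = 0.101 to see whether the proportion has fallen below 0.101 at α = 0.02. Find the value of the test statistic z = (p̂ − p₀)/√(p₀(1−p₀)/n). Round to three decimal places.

p̂ = 190/1601 ≈ 0.118676.
Standard error under H₀: √(0.101×0.899/1601) = 0.007531.
z = (0.118676 − 0.101)/0.007531 = 0.017676/0.007531 = 2.347.
p-value = P(Z < 2.347) ≈ 0.9905, so at α = 0.02 we fail to reject H₀.

z = 2.347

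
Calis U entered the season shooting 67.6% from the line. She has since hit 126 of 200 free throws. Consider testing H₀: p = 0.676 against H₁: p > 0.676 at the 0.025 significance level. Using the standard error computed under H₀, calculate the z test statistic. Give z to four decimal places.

z = -1.3900

p̂ = 126/200 ≈ 0.630000.
Standard error under H₀: √(0.676×0.324/200) = 0.033093.
z = (0.630000 − 0.676)/0.033093 = -0.046000/0.033093 = -1.3900.
p-value = P(Z > -1.390) ≈ 0.9177, so at α = 0.025 we fail to reject H₀.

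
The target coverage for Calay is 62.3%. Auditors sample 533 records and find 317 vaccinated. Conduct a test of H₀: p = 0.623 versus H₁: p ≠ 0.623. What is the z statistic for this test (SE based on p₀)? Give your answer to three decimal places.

z = -1.346

p̂ = 317/533 ≈ 0.59475.
SE = √(p₀(1−p₀)/n) = √(0.23487/533) = 0.02099.
z = (0.59475 − 0.623)/0.02099 = -0.02825/0.02099 = -1.346.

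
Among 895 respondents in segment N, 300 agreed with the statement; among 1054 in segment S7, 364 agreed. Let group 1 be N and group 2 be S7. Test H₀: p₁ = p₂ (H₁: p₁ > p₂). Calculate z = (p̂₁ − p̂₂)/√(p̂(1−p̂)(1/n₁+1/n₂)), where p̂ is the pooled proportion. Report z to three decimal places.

z = -0.471

p̂₁ = 300/895 ≈ 0.33520, p̂₂ = 364/1054 ≈ 0.34535.
Pooled p̂ = (300+364)/(895+1054) = 664/1949 = 0.34069.
SE = √(0.22462 × 0.00206609) = 0.02154.
z = (0.33520 − 0.34535)/0.02154 = -0.01015/0.02154 = -0.471.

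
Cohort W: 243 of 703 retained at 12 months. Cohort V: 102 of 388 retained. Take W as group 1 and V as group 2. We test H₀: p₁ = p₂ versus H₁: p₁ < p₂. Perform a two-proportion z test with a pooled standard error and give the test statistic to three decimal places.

z = 2.815

p̂₁ = 243/703 ≈ 0.345661, p̂₂ = 102/388 ≈ 0.262887.
Pooled p̂ = (243+102)/(703+388) = 345/1091 = 0.316224.
SE = √(0.216226 × 0.00399979) = 0.029409.
z = (0.345661 − 0.262887)/0.029409 = 0.082774/0.029409 = 2.815.
p-value = P(Z < 2.815) ≈ 0.9976.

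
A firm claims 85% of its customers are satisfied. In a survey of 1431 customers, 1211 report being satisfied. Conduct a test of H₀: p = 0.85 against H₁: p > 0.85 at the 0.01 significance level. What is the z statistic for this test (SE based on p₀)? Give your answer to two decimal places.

z = -0.40

p̂ = 1211/1431 = 0.84626.
Under H₀, SE = √(0.85·0.15/1431) = √(8.90985e-05) = 0.00944.
z = (0.84626 − 0.85)/0.00944 = -0.00374/0.00944 = -0.40.
p-value = P(Z > -0.396) ≈ 0.6540, so at α = 0.01 we fail to reject H₀.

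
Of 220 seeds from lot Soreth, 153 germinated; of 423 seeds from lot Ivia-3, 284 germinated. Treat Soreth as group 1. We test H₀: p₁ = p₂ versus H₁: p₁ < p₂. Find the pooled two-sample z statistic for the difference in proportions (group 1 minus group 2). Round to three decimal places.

p̂₁ = 153/220 ≈ 0.69545, p̂₂ = 284/423 ≈ 0.67139.
Pooled p̂ = (153+284)/(220+423) = 437/643 = 0.67963.
SE = √(p̂(1−p̂)(1/n₁+1/n₂)) = √(0.67963·0.32037·0.00690952) = √(0.00150444) = 0.03879.
z = (0.69545 − 0.67139)/0.03879 = 0.02406/0.03879 = 0.620.

z = 0.620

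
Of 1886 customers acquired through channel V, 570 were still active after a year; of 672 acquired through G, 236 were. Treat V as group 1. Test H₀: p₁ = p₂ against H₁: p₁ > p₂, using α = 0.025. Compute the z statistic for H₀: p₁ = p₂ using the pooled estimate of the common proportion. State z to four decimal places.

z = -2.3461

p̂₁ = 570/1886 = 0.302227, p̂₂ = 236/672 = 0.351190.
Pooled p̂ = (570+236)/(1886+672) = 806/2558 = 0.315090.
SE = √(p̂(1−p̂)(1/n₁+1/n₂)) = √(0.315090·0.684910·0.00201832) = √(0.00043557) = 0.020870.
z = (0.302227 − 0.351190)/0.020870 = -0.048963/0.020870 = -2.3461.
p-value = P(Z > -2.346) ≈ 0.9905. With α = 0.025, fail to reject H₀.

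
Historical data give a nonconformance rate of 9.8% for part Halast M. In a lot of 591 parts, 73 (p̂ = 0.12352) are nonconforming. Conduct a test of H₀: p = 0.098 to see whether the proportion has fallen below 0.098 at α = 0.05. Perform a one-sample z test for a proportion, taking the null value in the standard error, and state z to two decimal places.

p̂ = 73/591 ≈ 0.1235.
Standard error under H₀: √(0.098×0.902/591) = 0.0122.
z = (0.1235 − 0.098)/0.0122 = 0.0255/0.0122 = 2.09.
p-value = P(Z < 2.087) ≈ 0.9815, so at α = 0.05 we fail to reject H₀.

z = 2.09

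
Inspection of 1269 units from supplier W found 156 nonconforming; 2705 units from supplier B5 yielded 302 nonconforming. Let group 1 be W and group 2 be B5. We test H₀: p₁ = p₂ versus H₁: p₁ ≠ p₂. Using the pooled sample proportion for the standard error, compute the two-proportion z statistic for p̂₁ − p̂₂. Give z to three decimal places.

z = 1.039

p̂₁ = 156/1269 = 0.12293, p̂₂ = 302/2705 = 0.11165.
Pooled p̂ = (156+302)/(1269+2705) = 458/3974 = 0.11525.
SE = √(p̂(1−p̂)(1/n₁+1/n₂)) = √(0.11525·0.88475·0.00115771) = √(0.000118048) = 0.01086.
z = (0.12293 − 0.11165)/0.01086 = 0.01128/0.01086 = 1.039.
Two-sided p-value ≈ 2·Φ(−1.039) = 0.2989.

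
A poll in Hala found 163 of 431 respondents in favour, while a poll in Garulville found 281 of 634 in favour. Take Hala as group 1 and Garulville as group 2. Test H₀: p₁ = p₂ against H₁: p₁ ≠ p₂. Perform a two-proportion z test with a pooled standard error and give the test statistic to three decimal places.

z = -2.113

p̂₁ = 163/431 ≈ 0.37819, p̂₂ = 281/634 ≈ 0.44322.
Pooled p̂ = (163+281)/(431+634) = 444/1065 = 0.41690.
SE = √(0.243095 × 0.00389747) = 0.03078.
z = (0.37819 − 0.44322)/0.03078 = -0.06503/0.03078 = -2.113.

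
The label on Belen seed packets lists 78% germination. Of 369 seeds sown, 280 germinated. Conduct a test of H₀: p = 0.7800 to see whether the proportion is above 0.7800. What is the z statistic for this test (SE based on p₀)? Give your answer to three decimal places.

z = -0.983

p̂ = 280/369 ≈ 0.75881.
Standard error under H₀: √(0.78×0.22/369) = 0.02156.
z = (0.75881 − 0.78)/0.02156 = -0.02119/0.02156 = -0.983.
p-value = P(Z > -0.983) ≈ 0.8371.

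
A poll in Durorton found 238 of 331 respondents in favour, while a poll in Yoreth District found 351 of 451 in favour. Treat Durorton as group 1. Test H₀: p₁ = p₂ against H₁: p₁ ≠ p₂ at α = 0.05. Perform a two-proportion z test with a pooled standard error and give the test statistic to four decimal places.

z = -1.8983

p̂₁ = 238/331 ≈ 0.719033, p̂₂ = 351/451 ≈ 0.778271.
Pooled p̂ = (238+351)/(331+451) = 589/782 = 0.753197.
SE = √(p̂(1−p̂)(1/n₁+1/n₂)) = √(0.753197·0.246803·0.00523844) = √(0.000973781) = 0.031205.
z = (0.719033 − 0.778271)/0.031205 = -0.059238/0.031205 = -1.8983.
p-value = 2·P(Z > 1.898) ≈ 0.0577; since p > α = 0.05, fail to reject H₀.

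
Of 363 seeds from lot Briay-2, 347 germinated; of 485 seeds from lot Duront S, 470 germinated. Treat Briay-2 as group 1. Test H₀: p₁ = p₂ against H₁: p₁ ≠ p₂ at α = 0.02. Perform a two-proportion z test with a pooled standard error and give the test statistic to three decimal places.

p̂₁ = 347/363 ≈ 0.95592, p̂₂ = 470/485 ≈ 0.96907.
Pooled p̂ = (347+470)/(363+485) = 817/848 = 0.96344.
SE = √(0.0352202 × 0.00481668) = 0.01302.
z = (0.95592 − 0.96907)/0.01302 = -0.01315/0.01302 = -1.010.
p-value = 2·P(Z > 1.010) ≈ 0.3127; since p > α = 0.02, fail to reject H₀.

z = -1.010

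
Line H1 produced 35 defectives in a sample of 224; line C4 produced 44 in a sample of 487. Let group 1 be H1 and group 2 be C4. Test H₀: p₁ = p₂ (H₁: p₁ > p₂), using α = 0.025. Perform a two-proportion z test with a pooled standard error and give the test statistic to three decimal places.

z = 2.597

p̂₁ = 35/224 ≈ 0.156250, p̂₂ = 44/487 ≈ 0.090349.
Pooled p̂ = (35+44)/(224+487) = 79/711 = 0.111111.
SE = √(0.0987654 × 0.00651767) = 0.025372.
z = (0.156250 − 0.090349)/0.025372 = 0.065901/0.025372 = 2.597.
p-value = P(Z > 2.597) ≈ 0.0047. With α = 0.025, reject H₀.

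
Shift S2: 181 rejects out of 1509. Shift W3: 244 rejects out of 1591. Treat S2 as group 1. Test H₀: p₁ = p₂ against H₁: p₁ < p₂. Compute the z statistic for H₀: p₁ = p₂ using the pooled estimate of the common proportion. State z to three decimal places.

p̂₁ = 181/1509 ≈ 0.119947, p̂₂ = 244/1591 ≈ 0.153363.
Pooled p̂ = (181+244)/(1509+1591) = 425/3100 = 0.137097.
SE = √(p̂(1−p̂)(1/n₁+1/n₂)) = √(0.137097·0.862903·0.00129123) = √(0.000152754) = 0.012359.
z = (0.119947 − 0.153363)/0.012359 = -0.033416/0.012359 = -2.704.
p-value = P(Z < -2.704) ≈ 0.0034.

z = -2.704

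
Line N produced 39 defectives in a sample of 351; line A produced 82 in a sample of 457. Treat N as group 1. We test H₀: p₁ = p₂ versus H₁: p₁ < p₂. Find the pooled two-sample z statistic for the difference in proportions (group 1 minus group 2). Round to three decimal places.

z = -2.698

p̂₁ = 39/351 = 0.111111, p̂₂ = 82/457 = 0.179431.
Pooled p̂ = (39+82)/(351+457) = 121/808 = 0.149752.
SE = √(0.127327 × 0.00503719) = 0.025325.
z = (0.111111 − 0.179431)/0.025325 = -0.068320/0.025325 = -2.698.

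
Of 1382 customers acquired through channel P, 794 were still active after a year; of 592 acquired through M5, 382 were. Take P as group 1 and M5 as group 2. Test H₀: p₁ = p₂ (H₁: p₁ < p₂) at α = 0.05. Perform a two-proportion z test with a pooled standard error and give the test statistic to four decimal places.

p̂₁ = 794/1382 ≈ 0.5745297, p̂₂ = 382/592 ≈ 0.6452703.
Pooled p̂ = (794+382)/(1382+592) = 1176/1974 = 0.5957447.
SE = √(p̂(1−p̂)(1/n₁+1/n₂)) = √(0.5957447·0.4042553·0.00241278) = √(0.000581077) = 0.0241055.
z = (0.5745297 − 0.6452703)/0.0241055 = -0.0707406/0.0241055 = -2.9346.
p-value = P(Z < -2.935) ≈ 0.0017, so at α = 0.05 we reject H₀.

z = -2.9346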